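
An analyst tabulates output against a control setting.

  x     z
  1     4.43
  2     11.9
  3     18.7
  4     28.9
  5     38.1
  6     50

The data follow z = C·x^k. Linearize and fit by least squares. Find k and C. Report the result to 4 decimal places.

With ln zᵢ as the transformed response and ln xᵢ as the regressor:
Σln x = 6.5793, Σ(ln x)² = 9.4099, Σln z = 17.8095, Σln x·ln z = 22.4653.
Equations: 9.4099·k + 6.5793·ln C = 22.4653;  6.5793·k + 6·ln C = 17.8095.
Solving (det = 13.1729): k = 1.33747, ln C = 1.50167, so C = exp(1.50167) = 4.48916.

k = 1.3375, C = 4.4892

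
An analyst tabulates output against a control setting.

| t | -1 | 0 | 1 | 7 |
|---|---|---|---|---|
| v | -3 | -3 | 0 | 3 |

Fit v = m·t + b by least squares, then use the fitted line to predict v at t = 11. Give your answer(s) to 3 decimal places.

v̂ = 6.232

From the data, Σt·t = 51, Σt = 7, Σ1 = 4.
Moment sums: Σt·v = 24, Σv = -3.
AᵀA·[m, b]ᵀ = Aᵀv becomes [[51, 7]; [7, 4]]·[m, b]ᵀ = [24, -3]ᵀ.
Eliminating b: 4·(row 1) − 7·(row 2) gives 155·m = 4·24 − 7·(-3) = 117, so m = 117/155.
Then b = ((-3) − 7·(117/155))/4 = -321/155.
At t = 11: v̂ = (117/155)·(11) + (-321/155)·(1) = 966/155.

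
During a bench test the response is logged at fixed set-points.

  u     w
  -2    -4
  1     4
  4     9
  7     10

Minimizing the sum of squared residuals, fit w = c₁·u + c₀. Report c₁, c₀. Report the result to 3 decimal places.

The normal equations are: 70·c₁ + 10·c₀ = 118;  10·c₁ + 4·c₀ = 19.
(Σu·u = 70, Σu = 10, Σ1 = 4, Σu·w = 118, Σw = 19.)
Determinant 70·4 − 10² = 180.
c₁ = (118·4 − 10·19)/180 = 47/30; c₀ = (70·19 − 10·118)/180 = 5/6.

c₁ = 1.567, c₀ = 0.833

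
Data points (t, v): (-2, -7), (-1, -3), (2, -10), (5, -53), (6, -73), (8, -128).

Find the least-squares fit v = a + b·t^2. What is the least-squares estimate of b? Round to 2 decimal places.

b = -1.99

The normal equations are: 6·a + 134·b = -274;  134·a + 6050·b = -12216.
Δ = 6·6050 − 134² = 18344.
a = ((-274)·6050 − 134·(-12216))/18344 = -5189/4586; b = (6·(-12216) − 134·(-274))/18344 = -9145/4586.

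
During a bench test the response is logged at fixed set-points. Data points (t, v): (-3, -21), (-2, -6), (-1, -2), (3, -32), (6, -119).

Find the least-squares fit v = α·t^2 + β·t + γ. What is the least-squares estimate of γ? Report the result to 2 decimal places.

From the data, Σt^2·t^2 = 1475, Σt^2·t = 207, Σt^2 = 59, Σt·t = 59, Σt = 3, Σ1 = 5.
Moment sums: Σt^2·v = -4787, Σt·v = -733, Σv = -180.
Normal equations: [[1475, 207, 59]; [207, 59, 3]; [59, 3, 5]]·[α, β, γ]ᵀ = [-4787, -733, -180]ᵀ.
Inverting the 3×3 Gram matrix, [α, β, γ]ᵀ = [-197/66, -282/143, 347/858]ᵀ.

γ = 0.40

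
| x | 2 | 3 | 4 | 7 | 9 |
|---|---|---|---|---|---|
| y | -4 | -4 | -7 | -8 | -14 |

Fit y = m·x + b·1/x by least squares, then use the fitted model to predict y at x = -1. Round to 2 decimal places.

With design matrix M, MᵀM = [[159, 5]; [5, 28981/63504]] and Mᵀy = [-230, -1961/252]ᵀ.
det = 159·(28981/63504) − 5² = 1006793/21168.
m = ((-230)·(28981/63504) − 5·(-1961/252))/(1006793/21168) = -4194770/3020379; b = (159·(-1961/252) − 5·(-230))/(1006793/21168) = -1847916/1006793.
At x = -1: ŷ = (-4194770/3020379)·(-1) + (-1847916/1006793)·(-1) = 9738518/3020379.

ŷ = 3.22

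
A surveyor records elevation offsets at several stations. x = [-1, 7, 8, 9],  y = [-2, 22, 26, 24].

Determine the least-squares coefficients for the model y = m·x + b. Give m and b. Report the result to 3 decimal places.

The normal system MᵀM·[m, b]ᵀ = Mᵀy is [[195, 23]; [23, 4]]·[m, b]ᵀ = [580, 70]ᵀ.
Eliminating b: 4·(row 1) − 23·(row 2) gives 251·m = 4·580 − 23·70 = 710, so m = 710/251.
Then b = (70 − 23·(710/251))/4 = 310/251.

m = 2.829, b = 1.235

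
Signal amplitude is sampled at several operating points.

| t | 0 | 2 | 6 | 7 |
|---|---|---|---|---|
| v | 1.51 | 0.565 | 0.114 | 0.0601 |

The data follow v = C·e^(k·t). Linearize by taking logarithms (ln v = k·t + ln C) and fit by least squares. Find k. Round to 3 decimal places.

Taking logs, ln v = k·t + ln C, so regress ln v on t.
Σt = 15.0000, Σ(t)² = 89.0000, Σln v = -5.1421, Σt·ln v = -33.8534.
Equations: 89.0000·k + 15.0000·ln C = -33.8534;  15.0000·k + 4·ln C = -5.1421.
Δ = 89.0000·4 − (15.0000)² = 131.0000; k = (-33.8534·4 − 15.0000·-5.1421)/131.0000 = -0.44490, ln C = (89.0000·-5.1421 − 15.0000·-33.8534)/131.0000 = 0.38284.

k = -0.445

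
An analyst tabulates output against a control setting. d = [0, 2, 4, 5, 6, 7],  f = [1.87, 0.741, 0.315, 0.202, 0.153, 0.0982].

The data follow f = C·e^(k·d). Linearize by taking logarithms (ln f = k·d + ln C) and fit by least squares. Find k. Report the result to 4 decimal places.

Let Y = ln f. Fitting Y = k·d + ln C by least squares:
XᵀX = [[130.0000, 24.0000]; [24.0000, 6]], rhs = [-40.7268, -6.6266]ᵀ  (here Σd = 24.0000, Σ(d)² = 130.0000, Σln f = -6.6266, Σd·ln f = -40.7268).
Δ = 130.0000·6 − (24.0000)² = 204.0000; k = (-40.7268·6 − 24.0000·-6.6266)/204.0000 = -0.41825, ln C = (130.0000·-6.6266 − 24.0000·-40.7268)/204.0000 = 0.56859.

k = -0.4183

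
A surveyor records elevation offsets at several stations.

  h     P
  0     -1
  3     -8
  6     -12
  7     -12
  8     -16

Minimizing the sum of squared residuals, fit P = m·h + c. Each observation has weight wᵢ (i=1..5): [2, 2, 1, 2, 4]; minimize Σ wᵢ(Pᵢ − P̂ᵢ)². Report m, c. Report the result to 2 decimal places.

XᵀWX·[m, c]ᵀ = XᵀWP reads: 408·m + 58·c = -800;  58·m + 11·c = -118.
Eliminating c: 11·(row 1) − 58·(row 2) gives 1124·m = 11·(-800) − 58·(-118) = -1956, so m = -489/281.
Then c = ((-118) − 58·(-489/281))/11 = -436/281.

m = -1.74, c = -1.55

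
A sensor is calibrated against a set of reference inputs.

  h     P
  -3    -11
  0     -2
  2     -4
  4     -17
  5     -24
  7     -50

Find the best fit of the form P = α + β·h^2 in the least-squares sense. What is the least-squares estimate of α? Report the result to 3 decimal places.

α = -1.130

With design matrix A, AᵀA = [[6, 103]; [103, 3379]] and AᵀP = [-108, -3437]ᵀ.
Δ = 6·3379 − 103² = 9665.
α = ((-108)·3379 − 103·(-3437))/9665 = -10921/9665; β = (6·(-3437) − 103·(-108))/9665 = -9498/9665.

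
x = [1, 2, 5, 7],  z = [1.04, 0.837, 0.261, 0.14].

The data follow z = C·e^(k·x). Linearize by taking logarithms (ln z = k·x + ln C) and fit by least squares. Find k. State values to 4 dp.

k = -0.3457

Linearized form: ln z = k·x + ln C. From the 4 transformed points,
Σx = 15.0000, Σ(x)² = 79.0000, Σln z = -3.4481, Σx·ln z = -20.7956.
Equations: 79.0000·k + 15.0000·ln C = -20.7956;  15.0000·k + 4·ln C = -3.4481.
Solving (det = 91.0000): k = -0.34573, ln C = 0.43448.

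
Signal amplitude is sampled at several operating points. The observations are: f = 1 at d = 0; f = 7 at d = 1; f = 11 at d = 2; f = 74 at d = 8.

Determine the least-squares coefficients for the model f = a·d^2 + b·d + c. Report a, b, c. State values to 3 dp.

a = 0.664, b = 3.753, c = 1.482

Setting ∂/∂a … = 0 gives: 4113·a + 521·b + 69·c = 4787;  521·a + 69·b + 11·c = 621;  69·a + 11·b + 4·c = 93.
Inverting the 3×3 Gram matrix, [a, b, c]ᵀ = [937/1412, 26497/7060, 5231/3530]ᵀ.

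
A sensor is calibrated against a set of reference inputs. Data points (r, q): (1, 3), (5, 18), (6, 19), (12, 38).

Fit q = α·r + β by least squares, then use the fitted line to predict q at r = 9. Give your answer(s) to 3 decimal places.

q̂ = 28.935

The normal equations are: 206·α + 24·β = 663;  24·α + 4·β = 78.
det = 206·4 − 24² = 248.
α = (663·4 − 24·78)/248 = 195/62; β = (206·78 − 24·663)/248 = 39/62.
At r = 9: q̂ = (195/62)·(9) + (39/62)·(1) = 897/31.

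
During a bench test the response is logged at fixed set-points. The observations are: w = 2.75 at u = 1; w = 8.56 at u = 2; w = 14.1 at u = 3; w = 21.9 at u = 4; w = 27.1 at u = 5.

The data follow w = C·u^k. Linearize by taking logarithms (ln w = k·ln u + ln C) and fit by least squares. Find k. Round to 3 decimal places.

k = 1.431

Taking logs, ln w = k·ln u + ln C, so regress ln w on ln u.
Σln u = 4.7875, Σ(ln u)² = 6.1995, Σln w = 12.1909, Σln u·ln w = 13.9846.
Equations: 6.1995·k + 4.7875·ln C = 13.9846;  4.7875·k + 5·ln C = 12.1909.
Δ = 6.1995·5 − (4.7875)² = 8.0774; k = (13.9846·5 − 4.7875·12.1909)/8.0774 = 1.43101, ln C = (6.1995·12.1909 − 4.7875·13.9846)/8.0774 = 1.06799.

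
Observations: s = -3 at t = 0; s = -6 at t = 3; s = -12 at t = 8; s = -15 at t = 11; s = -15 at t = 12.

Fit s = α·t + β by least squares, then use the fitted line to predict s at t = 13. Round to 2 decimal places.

ŝ = -16.71

Normal-equation sums: Σt·t = 338, Σt = 34, Σ1 = 5.
And Σt·s = -459, Σs = -51.
So XᵀX·[α, β]ᵀ = Xᵀs: [[338, 34]; [34, 5]]·[α, β]ᵀ = [-459, -51]ᵀ.
Eliminating β: 5·(row 1) − 34·(row 2) gives 534·α = 5·(-459) − 34·(-51) = -561, so α = -187/178.
Then β = ((-51) − 34·(-187/178))/5 = -272/89.
At t = 13: ŝ = (-187/178)·(13) + (-272/89)·(1) = -2975/178.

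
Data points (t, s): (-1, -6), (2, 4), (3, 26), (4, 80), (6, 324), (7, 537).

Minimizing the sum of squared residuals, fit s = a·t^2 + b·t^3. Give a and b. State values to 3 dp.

The normal system AᵀA·[a, b]ᵀ = Aᵀs is [[4051, 25881]; [25881, 169195]]·[a, b]ᵀ = [39501, 260035]ᵀ.
det = 4051·169195 − 25881² = 15582784.
a = (39501·169195 − 25881·260035)/15582784 = -11648535/3895696; b = (4051·260035 − 25881·39501)/15582784 = 7769101/3895696.

a = -2.990, b = 1.994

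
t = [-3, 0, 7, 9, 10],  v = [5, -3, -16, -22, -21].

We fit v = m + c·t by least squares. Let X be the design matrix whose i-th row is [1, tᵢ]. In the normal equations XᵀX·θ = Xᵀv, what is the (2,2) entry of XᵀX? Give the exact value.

239

Row 2 ↔ basis t, column 2 ↔ basis t, so (XᵀX)_{2,2} = Σᵢ (t)·(t) = (-3)·(-3) + (0)·(0) + (7)·(7) + (9)·(9) + (10)·(10) = 239.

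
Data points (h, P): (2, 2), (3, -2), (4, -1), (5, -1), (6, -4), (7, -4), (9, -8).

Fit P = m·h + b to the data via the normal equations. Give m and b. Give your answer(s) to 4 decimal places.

m = -1.2172, b = 3.6885

Sums needed: Σh·h = 220, Σh = 36, Σ1 = 7.
Moment sums: Σh·P = -135, ΣP = -18.
Normal equations: [[220, 36]; [36, 7]]·[m, b]ᵀ = [-135, -18]ᵀ.
Determinant 220·7 − 36² = 244.
m = ((-135)·7 − 36·(-18))/244 = -297/244; b = (220·(-18) − 36·(-135))/244 = 225/61.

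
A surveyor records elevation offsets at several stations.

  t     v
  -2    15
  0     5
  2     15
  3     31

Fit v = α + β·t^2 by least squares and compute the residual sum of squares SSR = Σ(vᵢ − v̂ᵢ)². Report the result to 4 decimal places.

Setting ∂/∂α … = 0 gives: 4·α + 17·β = 66;  17·α + 113·β = 399.
(Σ1 = 4, Σt^2 = 17, Σt^2·t^2 = 113, Σv = 66, Σt^2·v = 399.)
det = 4·113 − 17² = 163.
α = (66·113 − 17·399)/163 = 675/163; β = (4·399 − 17·66)/163 = 474/163.
Residuals: -126/163, 140/163, -126/163, 112/163; SSR = 392/163.

SSR = 2.4049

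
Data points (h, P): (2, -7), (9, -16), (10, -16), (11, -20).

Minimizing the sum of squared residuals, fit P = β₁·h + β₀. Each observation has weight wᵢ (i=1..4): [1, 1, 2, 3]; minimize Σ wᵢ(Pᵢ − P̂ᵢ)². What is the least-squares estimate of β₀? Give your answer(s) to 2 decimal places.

The normal system XᵀWX·[β₁, β₀]ᵀ = XᵀWP is [[648, 64]; [64, 7]]·[β₁, β₀]ᵀ = [-1138, -115]ᵀ.
Determinant 648·7 − 64² = 440.
β₁ = ((-1138)·7 − 64·(-115))/440 = -303/220; β₀ = (648·(-115) − 64·(-1138))/440 = -211/55.

β₀ = -3.84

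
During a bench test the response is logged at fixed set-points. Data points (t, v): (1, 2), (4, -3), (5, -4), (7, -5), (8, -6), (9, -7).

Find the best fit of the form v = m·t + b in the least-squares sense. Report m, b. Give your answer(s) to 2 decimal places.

m = -1.05, b = 2.14

Sums needed: Σt·t = 236, Σt = 34, Σ1 = 6.
And Σt·v = -176, Σv = -23.
Eliminating b: 6·(row 1) − 34·(row 2) gives 260·m = 6·(-176) − 34·(-23) = -274, so m = -137/130.
Then b = ((-23) − 34·(-137/130))/6 = 139/65.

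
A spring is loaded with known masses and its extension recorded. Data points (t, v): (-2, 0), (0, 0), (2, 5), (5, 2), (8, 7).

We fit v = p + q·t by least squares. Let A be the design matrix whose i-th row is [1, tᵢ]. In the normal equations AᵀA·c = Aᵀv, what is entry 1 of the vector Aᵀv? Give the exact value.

Entry 1 ↔ basis 1, so (Aᵀv)_{1} = Σᵢ vᵢ = (1)·(0) + (1)·(0) + (1)·(5) + (1)·(2) + (1)·(7) = 14.

14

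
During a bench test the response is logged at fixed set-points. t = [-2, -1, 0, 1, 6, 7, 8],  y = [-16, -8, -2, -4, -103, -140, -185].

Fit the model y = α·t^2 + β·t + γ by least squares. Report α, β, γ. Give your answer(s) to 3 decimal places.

α = -3.002, β = 1.251, γ = -2.347

Entries of XᵀX: Σt^2·t^2 = 7811, Σt^2·t = 1063, Σt^2 = 155, Σt·t = 155, Σt = 19, Σ1 = 7.
And Σt^2·y = -22484, Σt·y = -3042, Σy = -458.
Inverting the 3×3 Gram matrix, [α, β, γ]ᵀ = [-106045/35322, 22102/17661, -953/406]ᵀ.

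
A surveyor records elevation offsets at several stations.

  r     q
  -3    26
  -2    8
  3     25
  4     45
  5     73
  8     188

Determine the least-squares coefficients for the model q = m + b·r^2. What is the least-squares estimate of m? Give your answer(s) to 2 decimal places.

m = -2.17

MᵀM·[m, b]ᵀ = Mᵀq reads: 6·m + 127·b = 365;  127·m + 5155·b = 15068.
det = 6·5155 − 127² = 14801.
m = (365·5155 − 127·15068)/14801 = -32061/14801; b = (6·15068 − 127·365)/14801 = 44053/14801.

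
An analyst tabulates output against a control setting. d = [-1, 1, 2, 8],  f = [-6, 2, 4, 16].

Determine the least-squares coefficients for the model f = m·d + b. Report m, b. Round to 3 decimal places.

m = 2.311, b = -1.778

The normal system AᵀA·[m, b]ᵀ = Aᵀf is [[70, 10]; [10, 4]]·[m, b]ᵀ = [144, 16]ᵀ.
Δ = 70·4 − 10² = 180.
m = (144·4 − 10·16)/180 = 104/45; b = (70·16 − 10·144)/180 = -16/9.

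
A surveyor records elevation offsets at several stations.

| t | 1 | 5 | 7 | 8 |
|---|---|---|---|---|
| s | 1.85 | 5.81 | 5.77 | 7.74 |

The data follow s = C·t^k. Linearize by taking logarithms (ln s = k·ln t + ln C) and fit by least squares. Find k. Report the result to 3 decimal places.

Let Y = ln s. Fitting Y = k·ln t + ln C by least squares:
Σln t = 5.6348, Σ(ln t)² = 10.7009, Σln s = 6.1738, Σln t·ln s = 10.4979.
Equations: 10.7009·k + 5.6348·ln C = 10.4979;  5.6348·k + 4·ln C = 6.1738.
Solving (det = 11.0529): k = 0.65170, ln C = 0.62542.

k = 0.652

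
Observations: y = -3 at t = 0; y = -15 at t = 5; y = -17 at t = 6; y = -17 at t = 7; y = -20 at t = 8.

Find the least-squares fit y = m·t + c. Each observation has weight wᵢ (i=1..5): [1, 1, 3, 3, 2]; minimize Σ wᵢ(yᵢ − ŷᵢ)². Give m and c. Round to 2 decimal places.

m = -2.04, c = -3.75

The normal system MᵀWM·[m, c]ᵀ = MᵀWy is [[408, 60]; [60, 10]]·[m, c]ᵀ = [-1058, -160]ᵀ.
Eliminating c: 10·(row 1) − 60·(row 2) gives 480·m = 10·(-1058) − 60·(-160) = -980, so m = -49/24.
Then c = ((-160) − 60·(-49/24))/10 = -15/4.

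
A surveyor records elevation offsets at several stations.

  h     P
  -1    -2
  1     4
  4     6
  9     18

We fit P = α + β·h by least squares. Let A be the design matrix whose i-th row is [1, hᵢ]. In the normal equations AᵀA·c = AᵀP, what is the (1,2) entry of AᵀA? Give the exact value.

Row 1 ↔ basis 1, column 2 ↔ basis h, so (AᵀA)_{1,2} = Σᵢ h = (1)·(-1) + (1)·(1) + (1)·(4) + (1)·(9) = 13.

13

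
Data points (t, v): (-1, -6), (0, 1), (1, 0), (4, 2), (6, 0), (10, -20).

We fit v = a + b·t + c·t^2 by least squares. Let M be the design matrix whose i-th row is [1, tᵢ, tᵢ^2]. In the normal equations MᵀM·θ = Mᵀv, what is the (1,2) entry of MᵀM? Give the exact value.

20

Row 1 ↔ basis 1, column 2 ↔ basis t, so (MᵀM)_{1,2} = Σᵢ t = (1)·(-1) + (1)·(0) + (1)·(1) + (1)·(4) + (1)·(6) + (1)·(10) = 20.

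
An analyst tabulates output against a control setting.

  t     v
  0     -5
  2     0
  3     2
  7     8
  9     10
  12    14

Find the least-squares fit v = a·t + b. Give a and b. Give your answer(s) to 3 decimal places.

a = 1.521, b = -3.534

Sums needed: Σt·t = 287, Σt = 33, Σ1 = 6.
For Xᵀv: Σt·v = 320, Σv = 29.
Normal equations: [[287, 33]; [33, 6]]·[a, b]ᵀ = [320, 29]ᵀ.
Δ = 287·6 − 33² = 633.
a = (320·6 − 33·29)/633 = 321/211; b = (287·29 − 33·320)/633 = -2237/633.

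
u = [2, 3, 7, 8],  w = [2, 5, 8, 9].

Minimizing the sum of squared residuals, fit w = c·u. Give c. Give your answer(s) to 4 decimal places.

c = 1.1667

Compute the Gram sums: Σu·u = 126.
Right-hand side: Σu·w = 147.
XᵀX·[c]ᵀ = Xᵀw becomes [[126]]·[c]ᵀ = [147]ᵀ.
c = 147/126 = 1.16667.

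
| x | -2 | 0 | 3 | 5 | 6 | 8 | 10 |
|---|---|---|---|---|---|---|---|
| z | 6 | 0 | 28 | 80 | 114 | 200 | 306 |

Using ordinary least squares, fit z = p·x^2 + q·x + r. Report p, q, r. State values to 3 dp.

Forming MᵀM = [[16114, 1872, 238]; [1872, 238, 30]; [238, 30, 7]] and Mᵀz = [49780, 5816, 734]ᵀ gives MᵀM·[p, q, r]ᵀ = Mᵀz.
Solving the 3×3 system (Gaussian elimination) gives p = 772400/265881, q = 22582/12661, r = -37678/24171.

p = 2.905, q = 1.784, r = -1.559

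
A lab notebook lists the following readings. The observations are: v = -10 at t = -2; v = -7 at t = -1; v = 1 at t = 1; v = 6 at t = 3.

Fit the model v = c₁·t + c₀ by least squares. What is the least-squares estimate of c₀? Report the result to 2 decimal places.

The normal equations are: 15·c₁ + 1·c₀ = 46;  1·c₁ + 4·c₀ = -10.
det = 15·4 − 1² = 59.
c₁ = (46·4 − 1·(-10))/59 = 194/59; c₀ = (15·(-10) − 1·46)/59 = -196/59.

c₀ = -3.32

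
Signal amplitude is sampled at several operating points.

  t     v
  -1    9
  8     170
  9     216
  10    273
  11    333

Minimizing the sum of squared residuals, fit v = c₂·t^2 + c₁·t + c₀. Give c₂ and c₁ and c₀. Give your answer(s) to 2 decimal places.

c₂ = 3.07, c₁ = -3.70, c₀ = 2.24

From the data, Σt^2·t^2 = 35299, Σt^2·t = 3571, Σt^2 = 367, Σt·t = 367, Σt = 37, Σ1 = 5.
And Σt^2·v = 95978, Σt·v = 9688, Σv = 1001.
So AᵀA·[c₂, c₁, c₀]ᵀ = Aᵀv: [[35299, 3571, 367]; [3571, 367, 37]; [367, 37, 5]]·[c₂, c₁, c₀]ᵀ = [95978, 9688, 1001]ᵀ.
Inverting the 3×3 Gram matrix, [c₂, c₁, c₀]ᵀ = [367649/119742, -443453/119742, 6392/2851]ᵀ.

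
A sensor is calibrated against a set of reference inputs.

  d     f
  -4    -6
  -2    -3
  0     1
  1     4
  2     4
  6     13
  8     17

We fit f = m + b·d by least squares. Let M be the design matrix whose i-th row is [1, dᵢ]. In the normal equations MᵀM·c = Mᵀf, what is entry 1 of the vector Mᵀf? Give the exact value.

30

Entry 1 ↔ basis 1, so (Mᵀf)_{1} = Σᵢ fᵢ = (1)·(-6) + (1)·(-3) + (1)·(1) + (1)·(4) + (1)·(4) + (1)·(13) + (1)·(17) = 30.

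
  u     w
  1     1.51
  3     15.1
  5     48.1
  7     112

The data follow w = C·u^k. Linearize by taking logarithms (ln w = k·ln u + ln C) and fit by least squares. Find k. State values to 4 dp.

k = 2.1962

Taking logs, ln w = k·ln u + ln C, so regress ln w on ln u.
Σln u = 4.6540, Σ(ln u)² = 7.5838, Σln w = 11.7186, Σln u·ln w = 18.3980.
Equations: 7.5838·k + 4.6540·ln C = 18.3980;  4.6540·k + 4·ln C = 11.7186.
Solving (det = 8.6759): k = 2.19621, ln C = 0.37437.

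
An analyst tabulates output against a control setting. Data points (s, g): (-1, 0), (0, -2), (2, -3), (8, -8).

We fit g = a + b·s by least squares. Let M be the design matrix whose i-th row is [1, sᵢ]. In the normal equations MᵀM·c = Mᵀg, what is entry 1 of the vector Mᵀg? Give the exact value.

Entry 1 ↔ basis 1, so (Mᵀg)_{1} = Σᵢ gᵢ = (1)·(0) + (1)·(-2) + (1)·(-3) + (1)·(-8) = -13.

-13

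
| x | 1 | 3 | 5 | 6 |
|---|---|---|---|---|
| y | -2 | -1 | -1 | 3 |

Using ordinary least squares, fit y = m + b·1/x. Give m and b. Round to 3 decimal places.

m = 1.248, b = -3.524

Setting ∂/∂m … = 0 gives: 4·m + (17/10)·b = -1;  (17/10)·m + (1061/900)·b = -61/30.
(Σ1 = 4, Σ1/x = 17/10, Σ1/x·1/x = 1061/900, Σy = -1, Σ1/x·y = -61/30.)
Δ = 4·(1061/900) − (17/10)² = 1643/900.
m = ((-1)·(1061/900) − (17/10)·(-61/30))/(1643/900) = 2050/1643; b = (4·(-61/30) − (17/10)·(-1))/(1643/900) = -5790/1643.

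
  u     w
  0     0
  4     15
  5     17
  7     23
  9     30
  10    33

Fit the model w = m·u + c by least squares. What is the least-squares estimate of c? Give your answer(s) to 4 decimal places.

c = 0.6683

Normal-equation sums: Σu·u = 271, Σu = 35, Σ1 = 6.
Moment sums: Σu·w = 906, Σw = 118.
Normal equations: [[271, 35]; [35, 6]]·[m, c]ᵀ = [906, 118]ᵀ.
Δ = 271·6 − 35² = 401.
m = (906·6 − 35·118)/401 = 1306/401; c = (271·118 − 35·906)/401 = 268/401.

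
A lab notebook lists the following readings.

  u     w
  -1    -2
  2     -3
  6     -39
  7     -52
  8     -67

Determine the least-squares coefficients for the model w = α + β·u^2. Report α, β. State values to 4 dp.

α = -0.1248, β = -1.0544

Sums needed: Σ1 = 5, Σu^2 = 154, Σu^2·u^2 = 7810.
Moment sums: Σw = -163, Σu^2·w = -8254.
So MᵀM·[α, β]ᵀ = Mᵀw: [[5, 154]; [154, 7810]]·[α, β]ᵀ = [-163, -8254]ᵀ.
det = 5·7810 − 154² = 15334.
α = ((-163)·7810 − 154·(-8254))/15334 = -87/697; β = (5·(-8254) − 154·(-163))/15334 = -8084/7667.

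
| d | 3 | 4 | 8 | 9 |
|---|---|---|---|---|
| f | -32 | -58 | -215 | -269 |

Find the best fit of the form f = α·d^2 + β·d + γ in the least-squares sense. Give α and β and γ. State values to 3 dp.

Setting ∂/∂α … = 0 gives: 10994·α + 1332·β + 170·γ = -36765;  1332·α + 170·β + 24·γ = -4469;  170·α + 24·β + 4·γ = -574.
Row-reducing yields α = -14/5, β = -757/130, γ = 1357/130.

α = -2.800, β = -5.823, γ = 10.438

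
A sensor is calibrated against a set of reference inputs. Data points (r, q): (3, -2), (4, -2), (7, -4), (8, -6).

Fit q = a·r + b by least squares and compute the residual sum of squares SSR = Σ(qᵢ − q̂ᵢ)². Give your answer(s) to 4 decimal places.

Forming AᵀA = [[138, 22]; [22, 4]] and Aᵀq = [-90, -14]ᵀ gives AᵀA·[a, b]ᵀ = Aᵀq.
det = 138·4 − 22² = 68.
a = ((-90)·4 − 22·(-14))/68 = -13/17; b = (138·(-14) − 22·(-90))/68 = 12/17.
Residuals: -7/17, 6/17, 11/17, -10/17; SSR = 18/17.

SSR = 1.0588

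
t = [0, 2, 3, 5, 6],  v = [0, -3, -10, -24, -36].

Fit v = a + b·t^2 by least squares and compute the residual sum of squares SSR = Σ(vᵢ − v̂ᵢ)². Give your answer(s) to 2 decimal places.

From the data, Σ1 = 5, Σt^2 = 74, Σt^2·t^2 = 2018.
Moment sums: Σv = -73, Σt^2·v = -1998.
Eliminating b: 2018·(row 1) − 74·(row 2) gives 4614·a = 2018·(-73) − 74·(-1998) = 538, so a = 269/2307.
Then b = ((-1998) − 74·(269/2307))/2018 = -2294/2307.
Residuals: -269/2307, 662/769, -2693/2307, 571/769, -737/2307; SSR = 6392/2307.

SSR = 2.77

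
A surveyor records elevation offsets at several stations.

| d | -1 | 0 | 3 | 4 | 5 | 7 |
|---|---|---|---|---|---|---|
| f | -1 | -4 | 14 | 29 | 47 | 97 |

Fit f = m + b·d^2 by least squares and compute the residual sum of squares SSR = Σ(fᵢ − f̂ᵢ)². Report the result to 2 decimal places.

SSR = 1.33

Sums needed: Σ1 = 6, Σd^2 = 100, Σd^2·d^2 = 3364.
For Xᵀf: Σf = 182, Σd^2·f = 6517.
Normal equations: [[6, 100]; [100, 3364]]·[m, b]ᵀ = [182, 6517]ᵀ.
Δ = 6·3364 − 100² = 10184.
m = (182·3364 − 100·6517)/10184 = -9863/2546; b = (6·6517 − 100·182)/10184 = 10451/5092.
Residuals: 4183/5092, -321/2546, -3045/5092, 89/2546, -2225/5092, 1551/5092; SSR = 6789/5092.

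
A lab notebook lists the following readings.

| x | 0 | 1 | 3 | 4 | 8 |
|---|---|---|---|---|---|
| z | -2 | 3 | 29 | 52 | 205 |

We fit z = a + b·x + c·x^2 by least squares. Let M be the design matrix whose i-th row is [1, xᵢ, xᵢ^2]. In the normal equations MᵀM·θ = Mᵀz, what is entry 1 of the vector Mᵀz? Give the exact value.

Entry 1 ↔ basis 1, so (Mᵀz)_{1} = Σᵢ zᵢ = (1)·(-2) + (1)·(3) + (1)·(29) + (1)·(52) + (1)·(205) = 287.

287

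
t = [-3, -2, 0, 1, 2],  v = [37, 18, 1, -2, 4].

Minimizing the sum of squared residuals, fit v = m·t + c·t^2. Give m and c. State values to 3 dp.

The normal equations are: 18·m + (-26)·c = -141;  (-26)·m + 114·c = 419.
(Σt·t = 18, Σt·t^2 = -26, Σt^2·t^2 = 114, Σt·v = -141, Σt^2·v = 419.)
Determinant 18·114 − (-26)² = 1376.
m = ((-141)·114 − (-26)·419)/1376 = -1295/344; c = (18·419 − (-26)·(-141))/1376 = 969/344.

m = -3.765, c = 2.817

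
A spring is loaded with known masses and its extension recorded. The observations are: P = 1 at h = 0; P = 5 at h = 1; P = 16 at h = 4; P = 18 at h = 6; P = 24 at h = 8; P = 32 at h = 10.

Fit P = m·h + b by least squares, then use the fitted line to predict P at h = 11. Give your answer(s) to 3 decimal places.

Normal-equation sums: Σh·h = 217, Σh = 29, Σ1 = 6.
Moment sums: Σh·P = 689, ΣP = 96.
So AᵀA·[m, b]ᵀ = AᵀP: [[217, 29]; [29, 6]]·[m, b]ᵀ = [689, 96]ᵀ.
det = 217·6 − 29² = 461.
m = (689·6 − 29·96)/461 = 1350/461; b = (217·96 − 29·689)/461 = 851/461.
At h = 11: P̂ = (1350/461)·(11) + (851/461)·(1) = 15701/461.

P̂ = 34.059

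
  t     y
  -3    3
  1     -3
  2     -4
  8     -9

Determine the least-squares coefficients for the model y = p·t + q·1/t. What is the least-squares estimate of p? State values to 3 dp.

p = -1.074

Setting ∂/∂p … = 0 gives: 78·p + 4·q = -92;  4·p + (793/576)·q = -57/8.
(Σt·t = 78, Σt·1/t = 4, Σ1/t·1/t = 793/576, Σt·y = -92, Σ1/t·y = -57/8.)
Eliminating q: (793/576)·(row 1) − 4·(row 2) gives (8773/96)·p = (793/576)·(-92) − 4·(-57/8) = -14135/144, so p = -28270/26319.
Then q = ((-57/8) − 4·(-28270/26319))/(793/576) = -18024/8773.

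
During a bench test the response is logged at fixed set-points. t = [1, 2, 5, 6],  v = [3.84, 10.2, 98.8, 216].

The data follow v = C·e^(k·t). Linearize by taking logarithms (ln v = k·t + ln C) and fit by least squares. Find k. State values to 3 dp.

Let Y = ln v. Fitting Y = k·t + ln C by least squares:
Σt = 14.0000, Σ(t)² = 66.0000, Σln v = 13.6362, Σt·ln v = 61.2074.
Equations: 66.0000·k + 14.0000·ln C = 61.2074;  14.0000·k + 4·ln C = 13.6362.
Solving (det = 68.0000): k = 0.79298, ln C = 0.63365.

k = 0.793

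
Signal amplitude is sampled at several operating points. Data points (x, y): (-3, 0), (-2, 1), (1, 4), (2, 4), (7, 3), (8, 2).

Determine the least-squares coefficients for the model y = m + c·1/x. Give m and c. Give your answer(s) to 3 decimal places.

Setting ∂/∂m … = 0 gives: 6·m + (157/168)·c = 14;  (157/168)·m + (46489/28224)·c = 173/28.
(Σ1 = 6, Σ1/x = 157/168, Σ1/x·1/x = 46489/28224, Σy = 14, Σ1/x·y = 173/28.)
Eliminating c: (46489/28224)·(row 1) − (157/168)·(row 2) gives (254285/28224)·m = (46489/28224)·14 − (157/168)·(173/28) = 60985/3528, so m = 97576/50857.
Then c = ((173/28) − (157/168)·(97576/50857))/(46489/28224) = 135408/50857.

m = 1.919, c = 2.663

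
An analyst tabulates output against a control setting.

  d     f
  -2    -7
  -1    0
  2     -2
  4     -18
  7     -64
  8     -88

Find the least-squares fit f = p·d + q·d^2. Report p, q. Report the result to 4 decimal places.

p = 1.1548, q = -1.4960

Normal-equation sums: Σd·d = 138, Σd·d^2 = 918, Σd^2·d^2 = 6786.
And Σd·f = -1214, Σd^2·f = -9092.
XᵀX·[p, q]ᵀ = Xᵀf becomes [[138, 918]; [918, 6786]]·[p, q]ᵀ = [-1214, -9092]ᵀ.
Determinant 138·6786 − 918² = 93744.
p = ((-1214)·6786 − 918·(-9092))/93744 = 97/84; q = (138·(-9092) − 918·(-1214))/93744 = -377/252.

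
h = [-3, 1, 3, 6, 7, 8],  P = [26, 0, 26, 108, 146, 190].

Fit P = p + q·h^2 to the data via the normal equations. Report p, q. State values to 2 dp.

p = -1.56, q = 3.01

Entries of MᵀM: Σ1 = 6, Σh^2 = 168, Σh^2·h^2 = 7956.
Right-hand side: ΣP = 496, Σh^2·P = 23670.
So MᵀM·[p, q]ᵀ = MᵀP: [[6, 168]; [168, 7956]]·[p, q]ᵀ = [496, 23670]ᵀ.
Determinant 6·7956 − 168² = 19512.
p = (496·7956 − 168·23670)/19512 = -422/271; q = (6·23670 − 168·496)/19512 = 4891/1626.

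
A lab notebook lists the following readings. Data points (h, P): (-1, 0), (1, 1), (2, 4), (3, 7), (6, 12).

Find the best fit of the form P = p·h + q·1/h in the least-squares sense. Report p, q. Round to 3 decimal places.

p = 2.138, q = -1.404

Entries of AᵀA: Σh·h = 51, Σh·1/h = 5, Σ1/h·1/h = 43/18.
For AᵀP: Σh·P = 102, Σ1/h·P = 22/3.
Normal equations: [[51, 5]; [5, 43/18]]·[p, q]ᵀ = [102, 22/3]ᵀ.
Determinant 51·(43/18) − 5² = 581/6.
p = (102·(43/18) − 5·(22/3))/(581/6) = 1242/581; q = (51·(22/3) − 5·102)/(581/6) = -816/581.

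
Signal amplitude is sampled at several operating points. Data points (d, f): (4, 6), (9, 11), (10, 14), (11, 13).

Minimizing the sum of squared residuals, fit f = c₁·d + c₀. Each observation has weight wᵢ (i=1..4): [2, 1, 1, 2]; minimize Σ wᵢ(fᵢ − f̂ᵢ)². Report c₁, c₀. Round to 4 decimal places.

The normal equations are: 455·c₁ + 49·c₀ = 573;  49·c₁ + 6·c₀ = 63.
Eliminating c₀: 6·(row 1) − 49·(row 2) gives 329·c₁ = 6·573 − 49·63 = 351, so c₁ = 351/329.
Then c₀ = (63 − 49·(351/329))/6 = 84/47.

c₁ = 1.0669, c₀ = 1.7872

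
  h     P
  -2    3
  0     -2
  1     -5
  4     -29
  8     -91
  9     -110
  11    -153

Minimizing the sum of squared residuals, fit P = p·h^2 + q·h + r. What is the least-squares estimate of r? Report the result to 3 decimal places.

Sums needed: Σh^2·h^2 = 25571, Σh^2·h = 2629, Σh^2 = 287, Σh·h = 287, Σh = 31, Σ1 = 7.
And Σh^2·P = -33704, Σh·P = -3528, ΣP = -387.
MᵀM·[p, q, r]ᵀ = MᵀP becomes [[25571, 2629, 287]; [2629, 287, 31]; [287, 31, 7]]·[p, q, r]ᵀ = [-33704, -3528, -387]ᵀ.
Inverting the 3×3 Gram matrix, [p, q, r]ᵀ = [-723967/778722, -409891/111246, -110489/129787]ᵀ.

r = -0.851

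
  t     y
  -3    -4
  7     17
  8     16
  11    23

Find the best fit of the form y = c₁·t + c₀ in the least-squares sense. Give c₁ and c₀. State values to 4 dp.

c₁ = 1.9233, c₀ = 1.9413

With design matrix M, MᵀM = [[243, 23]; [23, 4]] and Mᵀy = [512, 52]ᵀ.
Eliminating c₀: 4·(row 1) − 23·(row 2) gives 443·c₁ = 4·512 − 23·52 = 852, so c₁ = 852/443.
Then c₀ = (52 − 23·(852/443))/4 = 860/443.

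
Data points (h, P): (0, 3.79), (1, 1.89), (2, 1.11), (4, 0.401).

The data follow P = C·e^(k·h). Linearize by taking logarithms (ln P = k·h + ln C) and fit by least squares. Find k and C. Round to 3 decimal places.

k = -0.553, C = 3.517

Linearized form: ln P = k·h + ln C. From the 4 transformed points,
Over the data: Σh = 7.0000, Σ(h)² = 21.0000, Σln P = 1.1595, Σh·ln P = -2.8099.
Normal system: [[21.0000, 7.0000]; [7.0000, 4]]·[k, ln C]ᵀ = [-2.8099, 1.1595]ᵀ.
Δ = 21.0000·4 − (7.0000)² = 35.0000; k = (-2.8099·4 − 7.0000·1.1595)/35.0000 = -0.55303, ln C = (21.0000·1.1595 − 7.0000·-2.8099)/35.0000 = 1.25768, so C = exp(1.25768) = 3.51726.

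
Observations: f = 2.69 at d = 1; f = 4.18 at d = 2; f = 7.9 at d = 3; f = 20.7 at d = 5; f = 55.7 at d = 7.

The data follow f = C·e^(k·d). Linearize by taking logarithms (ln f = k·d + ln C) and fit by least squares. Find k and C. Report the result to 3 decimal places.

k = 0.509, C = 1.608

With ln fᵢ as the transformed response and dᵢ as the regressor:
XᵀX = [[88.0000, 18.0000]; [18.0000, 5]], rhs = [53.3413, 11.5368]ᵀ  (here Σd = 18.0000, Σ(d)² = 88.0000, Σln f = 11.5368, Σd·ln f = 53.3413).
Solving (det = 116.0000): k = 0.50900, ln C = 0.47498, so C = exp(0.47498) = 1.60798.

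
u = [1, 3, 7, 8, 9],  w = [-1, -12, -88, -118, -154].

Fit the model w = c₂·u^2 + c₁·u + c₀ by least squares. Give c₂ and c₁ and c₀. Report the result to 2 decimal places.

c₂ = -2.30, c₁ = 3.89, c₀ = -2.74

Sums needed: Σu^2·u^2 = 13140, Σu^2·u = 1612, Σu^2 = 204, Σu·u = 204, Σu = 28, Σ1 = 5.
Moment sums: Σu^2·w = -24447, Σu·w = -2983, Σw = -373.
So AᵀA·[c₂, c₁, c₀]ᵀ = Aᵀw: [[13140, 1612, 204]; [1612, 204, 28]; [204, 28, 5]]·[c₂, c₁, c₀]ᵀ = [-24447, -2983, -373]ᵀ.
Row-reducing yields c₂ = -2449/1067, c₁ = 16605/4268, c₀ = -266/97.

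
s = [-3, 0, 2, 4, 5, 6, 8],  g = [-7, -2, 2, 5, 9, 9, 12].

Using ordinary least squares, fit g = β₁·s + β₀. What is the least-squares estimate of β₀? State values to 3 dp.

Compute the Gram sums: Σs·s = 154, Σs = 22, Σ1 = 7.
For Aᵀg: Σs·g = 240, Σg = 28.
Determinant 154·7 − 22² = 594.
β₁ = (240·7 − 22·28)/594 = 532/297; β₀ = (154·28 − 22·240)/594 = -44/27.

β₀ = -1.630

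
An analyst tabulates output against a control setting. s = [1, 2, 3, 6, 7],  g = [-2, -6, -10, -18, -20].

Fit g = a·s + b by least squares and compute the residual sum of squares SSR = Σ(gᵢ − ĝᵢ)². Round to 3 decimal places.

SSR = 2.746

The normal equations are: 99·a + 19·b = -292;  19·a + 5·b = -56.
(Σs·s = 99, Σs = 19, Σ1 = 5, Σs·g = -292, Σg = -56.)
Δ = 99·5 − 19² = 134.
a = ((-292)·5 − 19·(-56))/134 = -198/67; b = (99·(-56) − 19·(-292))/134 = 2/67.
Residuals: 62/67, -8/67, -78/67, -20/67, 44/67; SSR = 184/67.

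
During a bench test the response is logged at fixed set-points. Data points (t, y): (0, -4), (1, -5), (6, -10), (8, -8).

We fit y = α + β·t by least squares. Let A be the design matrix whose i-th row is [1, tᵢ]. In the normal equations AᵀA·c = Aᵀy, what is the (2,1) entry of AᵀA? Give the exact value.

15

Row 2 ↔ basis t, column 1 ↔ basis 1, so (AᵀA)_{2,1} = Σᵢ t = (0)·(1) + (1)·(1) + (6)·(1) + (8)·(1) = 15.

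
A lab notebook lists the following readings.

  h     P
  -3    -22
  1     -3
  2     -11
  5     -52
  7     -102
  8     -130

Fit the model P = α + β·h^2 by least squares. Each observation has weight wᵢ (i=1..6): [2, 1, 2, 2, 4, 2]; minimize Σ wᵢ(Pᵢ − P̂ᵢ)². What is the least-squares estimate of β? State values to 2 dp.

The normal equations are: 13·α + 401·β = -841;  401·α + 19241·β = -39719.
det = 13·19241 − 401² = 89332.
α = ((-841)·19241 − 401·(-39719))/89332 = -127181/44666; β = (13·(-39719) − 401·(-841))/89332 = -89553/44666.

β = -2.00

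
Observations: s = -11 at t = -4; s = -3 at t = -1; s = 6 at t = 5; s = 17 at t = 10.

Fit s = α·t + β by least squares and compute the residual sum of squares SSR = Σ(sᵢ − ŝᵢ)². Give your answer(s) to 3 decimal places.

From the data, Σt·t = 142, Σt = 10, Σ1 = 4.
Right-hand side: Σt·s = 247, Σs = 9.
So AᵀA·[α, β]ᵀ = Aᵀs: [[142, 10]; [10, 4]]·[α, β]ᵀ = [247, 9]ᵀ.
det = 142·4 − 10² = 468.
α = (247·4 − 10·9)/468 = 449/234; β = (142·9 − 10·247)/468 = -298/117.
Residuals: -7/9, 343/234, -245/234, 14/39; SSR = 931/234.

SSR = 3.979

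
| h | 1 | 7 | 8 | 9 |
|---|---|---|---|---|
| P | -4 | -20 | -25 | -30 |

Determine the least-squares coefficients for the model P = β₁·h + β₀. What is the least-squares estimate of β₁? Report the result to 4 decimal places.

β₁ = -3.1032

MᵀM·[β₁, β₀]ᵀ = MᵀP reads: 195·β₁ + 25·β₀ = -614;  25·β₁ + 4·β₀ = -79.
Eliminating β₀: 4·(row 1) − 25·(row 2) gives 155·β₁ = 4·(-614) − 25·(-79) = -481, so β₁ = -481/155.
Then β₀ = ((-79) − 25·(-481/155))/4 = -11/31.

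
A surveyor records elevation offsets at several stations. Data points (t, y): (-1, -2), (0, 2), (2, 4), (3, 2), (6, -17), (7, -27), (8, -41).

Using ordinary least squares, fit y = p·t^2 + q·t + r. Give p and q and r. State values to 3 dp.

Normal-equation sums: Σt^2·t^2 = 7891, Σt^2·t = 1105, Σt^2 = 163, Σt·t = 163, Σt = 25, Σ1 = 7.
And Σt^2·y = -4527, Σt·y = -603, Σy = -79.
MᵀM·[p, q, r]ᵀ = Mᵀy becomes [[7891, 1105, 163]; [1105, 163, 25]; [163, 25, 7]]·[p, q, r]ᵀ = [-4527, -603, -79]ᵀ.
Solving the 3×3 system (Gaussian elimination) gives p = -8849/8316, q = 26569/8316, r = 787/378.

p = -1.064, q = 3.195, r = 2.082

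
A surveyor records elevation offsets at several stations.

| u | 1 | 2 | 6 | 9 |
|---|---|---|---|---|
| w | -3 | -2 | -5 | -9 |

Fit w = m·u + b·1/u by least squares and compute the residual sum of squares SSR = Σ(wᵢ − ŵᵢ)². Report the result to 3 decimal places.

Forming MᵀM = [[122, 4]; [4, 209/162]] and Mᵀw = [-118, -35/6]ᵀ gives MᵀM·[m, b]ᵀ = Mᵀw.
Eliminating b: (209/162)·(row 1) − 4·(row 2) gives (11453/81)·m = (209/162)·(-118) − 4·(-35/6) = -10441/81, so m = -10441/11453.
Then b = ((-35/6) − 4·(-10441/11453))/(209/162) = -19413/11453.
Residuals: -4505/11453, 15365/22906, 17233/22906, -6951/11453; SSR = 35253/22906.

SSR = 1.539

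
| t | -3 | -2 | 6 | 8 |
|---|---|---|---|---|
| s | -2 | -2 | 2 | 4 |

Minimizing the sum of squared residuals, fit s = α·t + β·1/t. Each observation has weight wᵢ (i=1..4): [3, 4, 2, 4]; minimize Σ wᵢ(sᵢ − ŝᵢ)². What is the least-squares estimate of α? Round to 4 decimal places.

α = 0.4257

Normal-equation sums: Σwᵢ·t·t = 371, Σwᵢ·t·1/t = 13, Σwᵢ·1/t·1/t = 209/144.
Moment sums: Σwᵢ·t·s = 186, Σwᵢ·1/t·s = 26/3.
XᵀWX·[α, β]ᵀ = XᵀWs becomes [[371, 13]; [13, 209/144]]·[α, β]ᵀ = [186, 26/3]ᵀ.
Eliminating β: (209/144)·(row 1) − 13·(row 2) gives (53203/144)·α = (209/144)·186 − 13·(26/3) = 3775/24, so α = 22650/53203.
Then β = ((26/3) − 13·(22650/53203))/(209/144) = 114816/53203.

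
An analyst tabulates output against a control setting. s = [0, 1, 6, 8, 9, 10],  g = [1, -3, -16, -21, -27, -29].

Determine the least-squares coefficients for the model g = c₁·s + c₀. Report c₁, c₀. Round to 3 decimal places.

Compute the Gram sums: Σs·s = 282, Σs = 34, Σ1 = 6.
And Σs·g = -800, Σg = -95.
Determinant 282·6 − 34² = 536.
c₁ = ((-800)·6 − 34·(-95))/536 = -785/268; c₀ = (282·(-95) − 34·(-800))/536 = 205/268.

c₁ = -2.929, c₀ = 0.765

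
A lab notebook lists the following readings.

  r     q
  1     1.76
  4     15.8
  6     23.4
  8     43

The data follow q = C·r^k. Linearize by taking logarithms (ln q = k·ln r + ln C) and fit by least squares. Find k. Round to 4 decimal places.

k = 1.5075

With ln qᵢ as the transformed response and ln rᵢ as the regressor:
Sums: Σln r = 5.2575, Σ(ln r)² = 9.4563, Σln q = 10.2393, Σln r·ln q = 17.2963.
Normal system: [[9.4563, 5.2575]; [5.2575, 4]]·[k, ln C]ᵀ = [17.2963, 10.2393]ᵀ.
Δ = 9.4563·4 − (5.2575)² = 10.1839; k = (17.2963·4 − 5.2575·10.2393)/10.1839 = 1.50752, ln C = (9.4563·10.2393 − 5.2575·17.2963)/10.1839 = 0.57837.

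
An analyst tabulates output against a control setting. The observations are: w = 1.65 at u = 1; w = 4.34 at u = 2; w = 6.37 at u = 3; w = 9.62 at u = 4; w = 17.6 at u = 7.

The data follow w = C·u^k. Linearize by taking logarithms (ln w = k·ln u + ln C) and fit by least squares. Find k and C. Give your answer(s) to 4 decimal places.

Let Y = ln w. Fitting Y = k·ln u + ln C by least squares:
Σln u = 5.1240, Σ(ln u)² = 7.3958, Σln w = 8.9520, Σln u·ln w = 11.7707.
Normal system: [[7.3958, 5.1240]; [5.1240, 5]]·[k, ln C]ᵀ = [11.7707, 8.9520]ᵀ.
Slope k = (n·Σln u·ln w − Σln u·Σln w)/(n·Σ(ln u)² − (Σln u)²) = (5·11.7707 − 5.1240·8.9520)/10.7239 = 1.21072; ln C = (Σln w − k·Σln u)/n = 0.54966, so C = exp(0.54966) = 1.73266.

k = 1.2107, C = 1.7327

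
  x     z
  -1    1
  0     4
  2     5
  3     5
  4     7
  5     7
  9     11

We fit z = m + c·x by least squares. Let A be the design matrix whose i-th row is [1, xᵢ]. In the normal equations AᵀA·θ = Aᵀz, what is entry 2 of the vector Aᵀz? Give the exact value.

Entry 2 ↔ basis x, so (Aᵀz)_{2} = Σᵢ (x)·zᵢ = (-1)·(1) + (0)·(4) + (2)·(5) + (3)·(5) + (4)·(7) + (5)·(7) + (9)·(11) = 186.

186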